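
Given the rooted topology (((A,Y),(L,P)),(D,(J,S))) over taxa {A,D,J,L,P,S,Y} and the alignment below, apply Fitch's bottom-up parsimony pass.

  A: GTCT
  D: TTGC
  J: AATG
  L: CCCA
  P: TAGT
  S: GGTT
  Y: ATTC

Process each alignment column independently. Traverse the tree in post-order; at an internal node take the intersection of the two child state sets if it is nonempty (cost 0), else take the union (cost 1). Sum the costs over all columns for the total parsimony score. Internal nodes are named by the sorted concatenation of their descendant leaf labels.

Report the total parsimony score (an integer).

17

AY@0: {G} ∪ {A} = {A,G} (union, +1)
LP@0: {C} ∪ {T} = {C,T} (union, +1)
ALPY@0: {A,G} ∪ {C,T} = {A,C,G,T} (union, +1)
JS@0: {A} ∪ {G} = {A,G} (union, +1)
DJS@0: {T} ∪ {A,G} = {A,G,T} (union, +1)
ADJLPSY@0: {A,C,G,T} ∩ {A,G,T} = {A,G,T} (intersection, +0)
AY@1: {T} ∩ {T} = {T} (intersection, +0)
LP@1: {C} ∪ {A} = {A,C} (union, +1)
ALPY@1: {T} ∪ {A,C} = {A,C,T} (union, +1)
JS@1: {A} ∪ {G} = {A,G} (union, +1)
DJS@1: {T} ∪ {A,G} = {A,G,T} (union, +1)
ADJLPSY@1: {A,C,T} ∩ {A,G,T} = {A,T} (intersection, +0)
AY@2: {C} ∪ {T} = {C,T} (union, +1)
LP@2: {C} ∪ {G} = {C,G} (union, +1)
ALPY@2: {C,T} ∩ {C,G} = {C} (intersection, +0)
JS@2: {T} ∩ {T} = {T} (intersection, +0)
DJS@2: {G} ∪ {T} = {G,T} (union, +1)
ADJLPSY@2: {C} ∪ {G,T} = {C,G,T} (union, +1)
AY@3: {T} ∪ {C} = {C,T} (union, +1)
LP@3: {A} ∪ {T} = {A,T} (union, +1)
ALPY@3: {C,T} ∩ {A,T} = {T} (intersection, +0)
JS@3: {G} ∪ {T} = {G,T} (union, +1)
DJS@3: {C} ∪ {G,T} = {C,G,T} (union, +1)
ADJLPSY@3: {T} ∩ {C,G,T} = {T} (intersection, +0)
per-site changes: [5, 4, 4, 4]; total = 17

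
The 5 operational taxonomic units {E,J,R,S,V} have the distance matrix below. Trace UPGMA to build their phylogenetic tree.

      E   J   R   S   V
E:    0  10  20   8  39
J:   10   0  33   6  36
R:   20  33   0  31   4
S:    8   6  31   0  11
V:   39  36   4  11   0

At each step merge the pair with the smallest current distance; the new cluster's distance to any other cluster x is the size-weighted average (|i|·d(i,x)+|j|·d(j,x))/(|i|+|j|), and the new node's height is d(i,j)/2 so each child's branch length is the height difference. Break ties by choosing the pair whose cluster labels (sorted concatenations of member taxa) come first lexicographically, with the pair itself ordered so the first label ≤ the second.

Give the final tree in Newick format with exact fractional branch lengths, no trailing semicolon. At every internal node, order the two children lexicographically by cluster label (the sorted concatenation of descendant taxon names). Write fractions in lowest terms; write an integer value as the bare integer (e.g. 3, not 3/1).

1. join R+V (d=4) ⇒ RV; edges |R|=2, |V|=2
  updated: d(E,RV)=59/2, d(J,RV)=69/2, d(RV,S)=21
2. join J+S (d=6) ⇒ JS; edges |J|=3, |S|=3
  updated: d(E,JS)=9, d(JS,RV)=111/4
3. join E+JS (d=9) ⇒ EJS; edges |E|=9/2, |JS|=3/2
  updated: d(EJS,RV)=85/3
4. join EJS+RV (d=85/3) ⇒ EJRSV; edges |EJS|=29/3, |RV|=73/6
final tree: ((E:9/2,(J:3,S:3):3/2):29/3,(R:2,V:2):73/6)
total length: 227/6

((E:9/2,(J:3,S:3):3/2):29/3,(R:2,V:2):73/6)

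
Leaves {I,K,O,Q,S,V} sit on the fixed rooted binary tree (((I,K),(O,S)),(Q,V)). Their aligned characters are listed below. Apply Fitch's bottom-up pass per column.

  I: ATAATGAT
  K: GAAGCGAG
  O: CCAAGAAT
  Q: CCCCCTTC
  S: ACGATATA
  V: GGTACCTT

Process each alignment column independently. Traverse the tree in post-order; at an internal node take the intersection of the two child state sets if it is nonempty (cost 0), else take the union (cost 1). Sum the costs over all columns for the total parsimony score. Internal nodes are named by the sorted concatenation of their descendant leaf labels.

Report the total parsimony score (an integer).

23

site 0, node IK: I={A} ∪ K={G} → {A,G} (+1)
site 0, node OS: O={C} ∪ S={A} → {A,C} (+1)
site 0, node IKOS: IK={A,G} ∩ OS={A,C} → {A} (+0)
site 0, node QV: Q={C} ∪ V={G} → {C,G} (+1)
site 0, node IKOQSV: IKOS={A} ∪ QV={C,G} → {A,C,G} (+1)
site 1, node IK: I={T} ∪ K={A} → {A,T} (+1)
site 1, node OS: O={C} ∩ S={C} → {C} (+0)
site 1, node IKOS: IK={A,T} ∪ OS={C} → {A,C,T} (+1)
site 1, node QV: Q={C} ∪ V={G} → {C,G} (+1)
site 1, node IKOQSV: IKOS={A,C,T} ∩ QV={C,G} → {C} (+0)
site 2, node IK: I={A} ∩ K={A} → {A} (+0)
site 2, node OS: O={A} ∪ S={G} → {A,G} (+1)
site 2, node IKOS: IK={A} ∩ OS={A,G} → {A} (+0)
site 2, node QV: Q={C} ∪ V={T} → {C,T} (+1)
site 2, node IKOQSV: IKOS={A} ∪ QV={C,T} → {A,C,T} (+1)
site 3, node IK: I={A} ∪ K={G} → {A,G} (+1)
site 3, node OS: O={A} ∩ S={A} → {A} (+0)
site 3, node IKOS: IK={A,G} ∩ OS={A} → {A} (+0)
site 3, node QV: Q={C} ∪ V={A} → {A,C} (+1)
site 3, node IKOQSV: IKOS={A} ∩ QV={A,C} → {A} (+0)
site 4, node IK: I={T} ∪ K={C} → {C,T} (+1)
site 4, node OS: O={G} ∪ S={T} → {G,T} (+1)
site 4, node IKOS: IK={C,T} ∩ OS={G,T} → {T} (+0)
site 4, node QV: Q={C} ∩ V={C} → {C} (+0)
site 4, node IKOQSV: IKOS={T} ∪ QV={C} → {C,T} (+1)
site 5, node IK: I={G} ∩ K={G} → {G} (+0)
site 5, node OS: O={A} ∩ S={A} → {A} (+0)
site 5, node IKOS: IK={G} ∪ OS={A} → {A,G} (+1)
site 5, node QV: Q={T} ∪ V={C} → {C,T} (+1)
site 5, node IKOQSV: IKOS={A,G} ∪ QV={C,T} → {A,C,G,T} (+1)
site 6, node IK: I={A} ∩ K={A} → {A} (+0)
site 6, node OS: O={A} ∪ S={T} → {A,T} (+1)
site 6, node IKOS: IK={A} ∩ OS={A,T} → {A} (+0)
site 6, node QV: Q={T} ∩ V={T} → {T} (+0)
site 6, node IKOQSV: IKOS={A} ∪ QV={T} → {A,T} (+1)
site 7, node IK: I={T} ∪ K={G} → {G,T} (+1)
site 7, node OS: O={T} ∪ S={A} → {A,T} (+1)
site 7, node IKOS: IK={G,T} ∩ OS={A,T} → {T} (+0)
site 7, node QV: Q={C} ∪ V={T} → {C,T} (+1)
site 7, node IKOQSV: IKOS={T} ∩ QV={C,T} → {T} (+0)
per-site changes: [4, 3, 3, 2, 3, 3, 2, 3]; total = 23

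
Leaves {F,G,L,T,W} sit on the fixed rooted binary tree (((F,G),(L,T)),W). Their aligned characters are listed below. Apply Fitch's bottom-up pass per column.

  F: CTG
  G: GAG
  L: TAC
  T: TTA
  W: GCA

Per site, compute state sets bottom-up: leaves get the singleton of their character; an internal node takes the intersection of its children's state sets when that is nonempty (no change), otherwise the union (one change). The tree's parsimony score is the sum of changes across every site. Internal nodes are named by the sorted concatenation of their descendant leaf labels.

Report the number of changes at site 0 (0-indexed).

2

[col 0] FG: children F:{C}, G:{G} ∪→ {C,G}; cost 1
[col 0] LT: children L:{T}, T:{T} ∩→ {T}; cost 0
[col 0] FGLT: children FG:{C,G}, LT:{T} ∪→ {C,G,T}; cost 1
[col 0] FGLTW: children FGLT:{C,G,T}, W:{G} ∩→ {G}; cost 0
[col 1] FG: children F:{T}, G:{A} ∪→ {A,T}; cost 1
[col 1] LT: children L:{A}, T:{T} ∪→ {A,T}; cost 1
[col 1] FGLT: children FG:{A,T}, LT:{A,T} ∩→ {A,T}; cost 0
[col 1] FGLTW: children FGLT:{A,T}, W:{C} ∪→ {A,C,T}; cost 1
[col 2] FG: children F:{G}, G:{G} ∩→ {G}; cost 0
[col 2] LT: children L:{C}, T:{A} ∪→ {A,C}; cost 1
[col 2] FGLT: children FG:{G}, LT:{A,C} ∪→ {A,C,G}; cost 1
[col 2] FGLTW: children FGLT:{A,C,G}, W:{A} ∩→ {A}; cost 0
per-site changes: [2, 3, 2]; total = 7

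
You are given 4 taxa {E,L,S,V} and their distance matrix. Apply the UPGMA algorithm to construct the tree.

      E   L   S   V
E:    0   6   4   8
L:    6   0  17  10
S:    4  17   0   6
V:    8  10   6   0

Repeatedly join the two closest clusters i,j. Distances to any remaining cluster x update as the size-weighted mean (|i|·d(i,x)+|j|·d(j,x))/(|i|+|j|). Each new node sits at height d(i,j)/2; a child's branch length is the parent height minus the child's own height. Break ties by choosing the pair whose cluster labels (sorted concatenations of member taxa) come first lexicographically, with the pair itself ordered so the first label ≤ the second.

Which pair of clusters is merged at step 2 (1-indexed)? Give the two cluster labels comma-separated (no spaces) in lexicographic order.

1. join E+S (d=4) ⇒ ES; edges |E|=2, |S|=2
  updated: d(ES,L)=23/2, d(ES,V)=7
2. join ES+V (d=7) ⇒ ESV; edges |ES|=3/2, |V|=7/2
  updated: d(ESV,L)=11
3. join ESV+L (d=11) ⇒ ELSV; edges |ESV|=2, |L|=11/2
final tree: (((E:2,S:2):3/2,V:7/2):2,L:11/2)
total length: 33/2

ES,V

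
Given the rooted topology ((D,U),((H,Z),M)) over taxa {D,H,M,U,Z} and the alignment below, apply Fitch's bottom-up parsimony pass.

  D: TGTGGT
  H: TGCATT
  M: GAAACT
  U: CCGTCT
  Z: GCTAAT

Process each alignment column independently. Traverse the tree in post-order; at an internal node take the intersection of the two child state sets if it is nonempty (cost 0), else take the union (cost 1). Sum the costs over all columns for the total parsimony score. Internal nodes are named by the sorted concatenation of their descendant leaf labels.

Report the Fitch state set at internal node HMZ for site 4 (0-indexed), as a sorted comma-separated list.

[col 0] DU: children D:{T}, U:{C} ∪→ {C,T}; cost 1
[col 0] HZ: children H:{T}, Z:{G} ∪→ {G,T}; cost 1
[col 0] HMZ: children HZ:{G,T}, M:{G} ∩→ {G}; cost 0
[col 0] DHMUZ: children DU:{C,T}, HMZ:{G} ∪→ {C,G,T}; cost 1
[col 1] DU: children D:{G}, U:{C} ∪→ {C,G}; cost 1
[col 1] HZ: children H:{G}, Z:{C} ∪→ {C,G}; cost 1
[col 1] HMZ: children HZ:{C,G}, M:{A} ∪→ {A,C,G}; cost 1
[col 1] DHMUZ: children DU:{C,G}, HMZ:{A,C,G} ∩→ {C,G}; cost 0
[col 2] DU: children D:{T}, U:{G} ∪→ {G,T}; cost 1
[col 2] HZ: children H:{C}, Z:{T} ∪→ {C,T}; cost 1
[col 2] HMZ: children HZ:{C,T}, M:{A} ∪→ {A,C,T}; cost 1
[col 2] DHMUZ: children DU:{G,T}, HMZ:{A,C,T} ∩→ {T}; cost 0
[col 3] DU: children D:{G}, U:{T} ∪→ {G,T}; cost 1
[col 3] HZ: children H:{A}, Z:{A} ∩→ {A}; cost 0
[col 3] HMZ: children HZ:{A}, M:{A} ∩→ {A}; cost 0
[col 3] DHMUZ: children DU:{G,T}, HMZ:{A} ∪→ {A,G,T}; cost 1
[col 4] DU: children D:{G}, U:{C} ∪→ {C,G}; cost 1
[col 4] HZ: children H:{T}, Z:{A} ∪→ {A,T}; cost 1
[col 4] HMZ: children HZ:{A,T}, M:{C} ∪→ {A,C,T}; cost 1
[col 4] DHMUZ: children DU:{C,G}, HMZ:{A,C,T} ∩→ {C}; cost 0
[col 5] DU: children D:{T}, U:{T} ∩→ {T}; cost 0
[col 5] HZ: children H:{T}, Z:{T} ∩→ {T}; cost 0
[col 5] HMZ: children HZ:{T}, M:{T} ∩→ {T}; cost 0
[col 5] DHMUZ: children DU:{T}, HMZ:{T} ∩→ {T}; cost 0
per-site changes: [3, 3, 3, 2, 3, 0]; total = 14

A,C,T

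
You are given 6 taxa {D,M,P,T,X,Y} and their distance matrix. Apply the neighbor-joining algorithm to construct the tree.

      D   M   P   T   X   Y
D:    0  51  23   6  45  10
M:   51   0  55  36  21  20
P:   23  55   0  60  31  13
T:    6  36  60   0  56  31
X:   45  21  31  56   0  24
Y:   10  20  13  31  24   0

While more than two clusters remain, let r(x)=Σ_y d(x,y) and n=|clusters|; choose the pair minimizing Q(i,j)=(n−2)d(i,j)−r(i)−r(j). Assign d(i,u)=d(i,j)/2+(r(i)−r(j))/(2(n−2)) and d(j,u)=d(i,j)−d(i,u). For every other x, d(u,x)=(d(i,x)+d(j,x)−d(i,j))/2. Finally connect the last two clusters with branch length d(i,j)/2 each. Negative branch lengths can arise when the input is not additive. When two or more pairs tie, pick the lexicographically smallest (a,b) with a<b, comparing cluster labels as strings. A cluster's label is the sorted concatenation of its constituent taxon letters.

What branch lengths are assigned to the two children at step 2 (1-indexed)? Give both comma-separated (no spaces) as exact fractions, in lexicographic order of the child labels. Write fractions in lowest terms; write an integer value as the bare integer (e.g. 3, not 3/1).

iteration 1: select D,T (d=6, Q=-300); attach at lengths (-15/4, 39/4); label the merged cluster DT
  updated: d(DT,M)=81/2, d(DT,P)=77/2, d(DT,X)=95/2, d(DT,Y)=35/2
iteration 2: select M,X (d=21, Q=-197); attach at lengths (38/3, 25/3); label the merged cluster MX
  updated: d(DT,MX)=67/2, d(MX,P)=65/2, d(MX,Y)=23/2
iteration 3: select DT,MX (d=67/2, Q=-100); attach at lengths (79/4, 55/4); label the merged cluster DMTX
  updated: d(DMTX,P)=75/4, d(DMTX,Y)=-9/4
iteration 4: select DMTX,P (d=75/4, Q=-59/2); attach at lengths (7/4, 17); label the merged cluster DMPTX
  updated: d(DMPTX,Y)=-4
iteration 5: select DMPTX,Y (d=-4); attach at lengths (-2, -2); label the merged cluster DMPTXY
final tree: ((((D:-15/4,T:39/4):79/4,(M:38/3,X:25/3):55/4):7/4,P:17):-2,Y:-2)
total length: 301/4

38/3,25/3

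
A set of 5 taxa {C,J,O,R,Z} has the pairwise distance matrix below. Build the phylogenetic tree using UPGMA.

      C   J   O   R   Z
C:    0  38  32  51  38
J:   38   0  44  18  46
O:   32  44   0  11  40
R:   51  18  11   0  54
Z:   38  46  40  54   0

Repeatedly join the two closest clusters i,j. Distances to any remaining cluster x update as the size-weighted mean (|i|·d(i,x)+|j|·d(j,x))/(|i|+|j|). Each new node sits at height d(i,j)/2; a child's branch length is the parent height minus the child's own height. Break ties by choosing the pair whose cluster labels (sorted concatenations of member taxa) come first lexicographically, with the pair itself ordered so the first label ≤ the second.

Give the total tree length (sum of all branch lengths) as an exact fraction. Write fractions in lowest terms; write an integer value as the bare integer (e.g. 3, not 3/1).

167/2

1. join O+R (d=11) ⇒ OR; edges |O|=11/2, |R|=11/2
  updated: d(C,OR)=83/2, d(J,OR)=31, d(OR,Z)=47
2. join J+OR (d=31) ⇒ JOR; edges |J|=31/2, |OR|=10
  updated: d(C,JOR)=121/3, d(JOR,Z)=140/3
3. join C+Z (d=38) ⇒ CZ; edges |C|=19, |Z|=19
  updated: d(CZ,JOR)=87/2
4. join CZ+JOR (d=87/2) ⇒ CJORZ; edges |CZ|=11/4, |JOR|=25/4
final tree: ((C:19,Z:19):11/4,(J:31/2,(O:11/2,R:11/2):10):25/4)
total length: 167/2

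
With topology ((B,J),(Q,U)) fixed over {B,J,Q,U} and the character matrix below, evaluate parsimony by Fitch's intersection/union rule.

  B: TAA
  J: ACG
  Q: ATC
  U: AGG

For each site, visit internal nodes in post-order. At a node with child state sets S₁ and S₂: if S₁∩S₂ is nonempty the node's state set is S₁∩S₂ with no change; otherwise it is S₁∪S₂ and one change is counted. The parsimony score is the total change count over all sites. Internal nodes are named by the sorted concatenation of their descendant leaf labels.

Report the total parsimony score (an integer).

6

[col 0] BJ: children B:{T}, J:{A} ∪→ {A,T}; cost 1
[col 0] QU: children Q:{A}, U:{A} ∩→ {A}; cost 0
[col 0] BJQU: children BJ:{A,T}, QU:{A} ∩→ {A}; cost 0
[col 1] BJ: children B:{A}, J:{C} ∪→ {A,C}; cost 1
[col 1] QU: children Q:{T}, U:{G} ∪→ {G,T}; cost 1
[col 1] BJQU: children BJ:{A,C}, QU:{G,T} ∪→ {A,C,G,T}; cost 1
[col 2] BJ: children B:{A}, J:{G} ∪→ {A,G}; cost 1
[col 2] QU: children Q:{C}, U:{G} ∪→ {C,G}; cost 1
[col 2] BJQU: children BJ:{A,G}, QU:{C,G} ∩→ {G}; cost 0
per-site changes: [1, 3, 2]; total = 6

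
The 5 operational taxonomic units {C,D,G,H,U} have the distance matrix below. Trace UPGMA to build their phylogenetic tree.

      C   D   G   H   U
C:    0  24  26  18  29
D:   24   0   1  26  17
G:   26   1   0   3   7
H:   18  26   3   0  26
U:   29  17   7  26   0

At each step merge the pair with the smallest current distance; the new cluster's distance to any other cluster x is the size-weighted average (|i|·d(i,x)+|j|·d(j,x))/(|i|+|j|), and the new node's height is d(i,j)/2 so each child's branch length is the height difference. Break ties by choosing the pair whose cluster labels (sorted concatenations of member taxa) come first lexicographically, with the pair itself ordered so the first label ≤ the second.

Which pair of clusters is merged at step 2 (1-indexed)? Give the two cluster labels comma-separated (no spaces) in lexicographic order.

iteration 1: select D,G (d=1); attach at lengths (1/2, 1/2); label the merged cluster DG
  updated: d(C,DG)=25, d(DG,H)=29/2, d(DG,U)=12
iteration 2: select DG,U (d=12); attach at lengths (11/2, 6); label the merged cluster DGU
  updated: d(C,DGU)=79/3, d(DGU,H)=55/3
iteration 3: select C,H (d=18); attach at lengths (9, 9); label the merged cluster CH
  updated: d(CH,DGU)=67/3
iteration 4: select CH,DGU (d=67/3); attach at lengths (13/6, 31/6); label the merged cluster CDGHU
final tree: ((C:9,H:9):13/6,((D:1/2,G:1/2):11/2,U:6):31/6)
total length: 227/6

DG,U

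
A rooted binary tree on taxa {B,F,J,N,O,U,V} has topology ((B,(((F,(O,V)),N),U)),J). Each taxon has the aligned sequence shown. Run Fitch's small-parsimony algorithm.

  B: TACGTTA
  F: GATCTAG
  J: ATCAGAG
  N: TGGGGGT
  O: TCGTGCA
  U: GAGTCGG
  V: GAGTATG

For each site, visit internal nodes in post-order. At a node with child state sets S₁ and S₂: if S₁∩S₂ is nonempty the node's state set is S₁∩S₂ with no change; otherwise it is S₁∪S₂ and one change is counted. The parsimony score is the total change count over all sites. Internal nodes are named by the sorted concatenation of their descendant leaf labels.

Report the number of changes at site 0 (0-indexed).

[col 0] OV: children O:{T}, V:{G} ∪→ {G,T}; cost 1
[col 0] FOV: children F:{G}, OV:{G,T} ∩→ {G}; cost 0
[col 0] FNOV: children FOV:{G}, N:{T} ∪→ {G,T}; cost 1
[col 0] FNOUV: children FNOV:{G,T}, U:{G} ∩→ {G}; cost 0
[col 0] BFNOUV: children B:{T}, FNOUV:{G} ∪→ {G,T}; cost 1
[col 0] BFJNOUV: children BFNOUV:{G,T}, J:{A} ∪→ {A,G,T}; cost 1
[col 1] OV: children O:{C}, V:{A} ∪→ {A,C}; cost 1
[col 1] FOV: children F:{A}, OV:{A,C} ∩→ {A}; cost 0
[col 1] FNOV: children FOV:{A}, N:{G} ∪→ {A,G}; cost 1
[col 1] FNOUV: children FNOV:{A,G}, U:{A} ∩→ {A}; cost 0
[col 1] BFNOUV: children B:{A}, FNOUV:{A} ∩→ {A}; cost 0
[col 1] BFJNOUV: children BFNOUV:{A}, J:{T} ∪→ {A,T}; cost 1
[col 2] OV: children O:{G}, V:{G} ∩→ {G}; cost 0
[col 2] FOV: children F:{T}, OV:{G} ∪→ {G,T}; cost 1
[col 2] FNOV: children FOV:{G,T}, N:{G} ∩→ {G}; cost 0
[col 2] FNOUV: children FNOV:{G}, U:{G} ∩→ {G}; cost 0
[col 2] BFNOUV: children B:{C}, FNOUV:{G} ∪→ {C,G}; cost 1
[col 2] BFJNOUV: children BFNOUV:{C,G}, J:{C} ∩→ {C}; cost 0
[col 3] OV: children O:{T}, V:{T} ∩→ {T}; cost 0
[col 3] FOV: children F:{C}, OV:{T} ∪→ {C,T}; cost 1
[col 3] FNOV: children FOV:{C,T}, N:{G} ∪→ {C,G,T}; cost 1
[col 3] FNOUV: children FNOV:{C,G,T}, U:{T} ∩→ {T}; cost 0
[col 3] BFNOUV: children B:{G}, FNOUV:{T} ∪→ {G,T}; cost 1
[col 3] BFJNOUV: children BFNOUV:{G,T}, J:{A} ∪→ {A,G,T}; cost 1
[col 4] OV: children O:{G}, V:{A} ∪→ {A,G}; cost 1
[col 4] FOV: children F:{T}, OV:{A,G} ∪→ {A,G,T}; cost 1
[col 4] FNOV: children FOV:{A,G,T}, N:{G} ∩→ {G}; cost 0
[col 4] FNOUV: children FNOV:{G}, U:{C} ∪→ {C,G}; cost 1
[col 4] BFNOUV: children B:{T}, FNOUV:{C,G} ∪→ {C,G,T}; cost 1
[col 4] BFJNOUV: children BFNOUV:{C,G,T}, J:{G} ∩→ {G}; cost 0
[col 5] OV: children O:{C}, V:{T} ∪→ {C,T}; cost 1
[col 5] FOV: children F:{A}, OV:{C,T} ∪→ {A,C,T}; cost 1
[col 5] FNOV: children FOV:{A,C,T}, N:{G} ∪→ {A,C,G,T}; cost 1
[col 5] FNOUV: children FNOV:{A,C,G,T}, U:{G} ∩→ {G}; cost 0
[col 5] BFNOUV: children B:{T}, FNOUV:{G} ∪→ {G,T}; cost 1
[col 5] BFJNOUV: children BFNOUV:{G,T}, J:{A} ∪→ {A,G,T}; cost 1
[col 6] OV: children O:{A}, V:{G} ∪→ {A,G}; cost 1
[col 6] FOV: children F:{G}, OV:{A,G} ∩→ {G}; cost 0
[col 6] FNOV: children FOV:{G}, N:{T} ∪→ {G,T}; cost 1
[col 6] FNOUV: children FNOV:{G,T}, U:{G} ∩→ {G}; cost 0
[col 6] BFNOUV: children B:{A}, FNOUV:{G} ∪→ {A,G}; cost 1
[col 6] BFJNOUV: children BFNOUV:{A,G}, J:{G} ∩→ {G}; cost 0
per-site changes: [4, 3, 2, 4, 4, 5, 3]; total = 25

4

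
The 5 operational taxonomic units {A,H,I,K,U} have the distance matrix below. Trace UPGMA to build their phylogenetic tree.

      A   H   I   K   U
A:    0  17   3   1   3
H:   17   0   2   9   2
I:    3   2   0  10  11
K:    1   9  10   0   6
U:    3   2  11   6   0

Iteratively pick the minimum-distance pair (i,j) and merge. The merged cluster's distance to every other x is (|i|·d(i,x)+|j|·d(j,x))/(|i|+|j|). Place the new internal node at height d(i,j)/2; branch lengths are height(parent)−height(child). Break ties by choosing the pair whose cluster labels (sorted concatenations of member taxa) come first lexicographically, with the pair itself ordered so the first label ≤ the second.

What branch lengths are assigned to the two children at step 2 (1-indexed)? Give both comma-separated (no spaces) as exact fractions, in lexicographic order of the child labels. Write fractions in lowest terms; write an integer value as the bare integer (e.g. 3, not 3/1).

1,1

1. join A+K (d=1) ⇒ AK; edges |A|=1/2, |K|=1/2
  updated: d(AK,H)=13, d(AK,I)=13/2, d(AK,U)=9/2
2. join H+I (d=2) ⇒ HI; edges |H|=1, |I|=1
  updated: d(AK,HI)=39/4, d(HI,U)=13/2
3. join AK+U (d=9/2) ⇒ AKU; edges |AK|=7/4, |U|=9/4
  updated: d(AKU,HI)=26/3
4. join AKU+HI (d=26/3) ⇒ AHIKU; edges |AKU|=25/12, |HI|=10/3
final tree: (((A:1/2,K:1/2):7/4,U:9/4):25/12,(H:1,I:1):10/3)
total length: 149/12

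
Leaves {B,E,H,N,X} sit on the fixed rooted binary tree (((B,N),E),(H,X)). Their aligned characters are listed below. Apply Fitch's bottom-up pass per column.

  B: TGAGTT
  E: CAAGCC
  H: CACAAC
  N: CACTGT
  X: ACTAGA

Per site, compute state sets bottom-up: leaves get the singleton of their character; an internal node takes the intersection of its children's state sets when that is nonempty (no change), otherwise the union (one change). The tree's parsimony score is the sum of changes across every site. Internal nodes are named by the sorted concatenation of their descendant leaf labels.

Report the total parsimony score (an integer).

14

[col 0] BN: children B:{T}, N:{C} ∪→ {C,T}; cost 1
[col 0] BEN: children BN:{C,T}, E:{C} ∩→ {C}; cost 0
[col 0] HX: children H:{C}, X:{A} ∪→ {A,C}; cost 1
[col 0] BEHNX: children BEN:{C}, HX:{A,C} ∩→ {C}; cost 0
[col 1] BN: children B:{G}, N:{A} ∪→ {A,G}; cost 1
[col 1] BEN: children BN:{A,G}, E:{A} ∩→ {A}; cost 0
[col 1] HX: children H:{A}, X:{C} ∪→ {A,C}; cost 1
[col 1] BEHNX: children BEN:{A}, HX:{A,C} ∩→ {A}; cost 0
[col 2] BN: children B:{A}, N:{C} ∪→ {A,C}; cost 1
[col 2] BEN: children BN:{A,C}, E:{A} ∩→ {A}; cost 0
[col 2] HX: children H:{C}, X:{T} ∪→ {C,T}; cost 1
[col 2] BEHNX: children BEN:{A}, HX:{C,T} ∪→ {A,C,T}; cost 1
[col 3] BN: children B:{G}, N:{T} ∪→ {G,T}; cost 1
[col 3] BEN: children BN:{G,T}, E:{G} ∩→ {G}; cost 0
[col 3] HX: children H:{A}, X:{A} ∩→ {A}; cost 0
[col 3] BEHNX: children BEN:{G}, HX:{A} ∪→ {A,G}; cost 1
[col 4] BN: children B:{T}, N:{G} ∪→ {G,T}; cost 1
[col 4] BEN: children BN:{G,T}, E:{C} ∪→ {C,G,T}; cost 1
[col 4] HX: children H:{A}, X:{G} ∪→ {A,G}; cost 1
[col 4] BEHNX: children BEN:{C,G,T}, HX:{A,G} ∩→ {G}; cost 0
[col 5] BN: children B:{T}, N:{T} ∩→ {T}; cost 0
[col 5] BEN: children BN:{T}, E:{C} ∪→ {C,T}; cost 1
[col 5] HX: children H:{C}, X:{A} ∪→ {A,C}; cost 1
[col 5] BEHNX: children BEN:{C,T}, HX:{A,C} ∩→ {C}; cost 0
per-site changes: [2, 2, 3, 2, 3, 2]; total = 14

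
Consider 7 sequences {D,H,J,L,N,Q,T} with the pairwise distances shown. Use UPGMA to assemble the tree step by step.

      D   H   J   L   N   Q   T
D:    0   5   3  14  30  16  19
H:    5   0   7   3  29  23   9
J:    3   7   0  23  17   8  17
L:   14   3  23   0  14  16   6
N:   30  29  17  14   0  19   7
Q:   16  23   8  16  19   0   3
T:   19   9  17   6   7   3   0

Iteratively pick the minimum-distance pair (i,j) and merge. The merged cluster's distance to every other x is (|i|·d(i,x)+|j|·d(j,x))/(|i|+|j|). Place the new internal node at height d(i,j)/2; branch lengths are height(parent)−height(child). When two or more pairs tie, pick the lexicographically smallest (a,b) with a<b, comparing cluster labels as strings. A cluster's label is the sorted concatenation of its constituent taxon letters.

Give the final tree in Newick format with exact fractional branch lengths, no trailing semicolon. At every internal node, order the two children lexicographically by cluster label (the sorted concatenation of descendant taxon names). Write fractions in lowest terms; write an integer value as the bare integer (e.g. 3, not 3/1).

(((D:3/2,J:3/2):37/8,(H:3/2,L:3/2):37/8):19/8,(N:13/2,(Q:3/2,T:3/2):5):2)

iteration 1: select D,J (d=3); attach at lengths (3/2, 3/2); label the merged cluster DJ
  updated: d(DJ,H)=6, d(DJ,L)=37/2, d(DJ,N)=47/2, d(DJ,Q)=12, d(DJ,T)=18
iteration 2: select H,L (d=3); attach at lengths (3/2, 3/2); label the merged cluster HL
  updated: d(DJ,HL)=49/4, d(HL,N)=43/2, d(HL,Q)=39/2, d(HL,T)=15/2
iteration 3: select Q,T (d=3); attach at lengths (3/2, 3/2); label the merged cluster QT
  updated: d(DJ,QT)=15, d(HL,QT)=27/2, d(N,QT)=13
iteration 4: select DJ,HL (d=49/4); attach at lengths (37/8, 37/8); label the merged cluster DHJL
  updated: d(DHJL,N)=45/2, d(DHJL,QT)=57/4
iteration 5: select N,QT (d=13); attach at lengths (13/2, 5); label the merged cluster NQT
  updated: d(DHJL,NQT)=17
iteration 6: select DHJL,NQT (d=17); attach at lengths (19/8, 2); label the merged cluster DHJLNQT
final tree: (((D:3/2,J:3/2):37/8,(H:3/2,L:3/2):37/8):19/8,(N:13/2,(Q:3/2,T:3/2):5):2)
total length: 273/8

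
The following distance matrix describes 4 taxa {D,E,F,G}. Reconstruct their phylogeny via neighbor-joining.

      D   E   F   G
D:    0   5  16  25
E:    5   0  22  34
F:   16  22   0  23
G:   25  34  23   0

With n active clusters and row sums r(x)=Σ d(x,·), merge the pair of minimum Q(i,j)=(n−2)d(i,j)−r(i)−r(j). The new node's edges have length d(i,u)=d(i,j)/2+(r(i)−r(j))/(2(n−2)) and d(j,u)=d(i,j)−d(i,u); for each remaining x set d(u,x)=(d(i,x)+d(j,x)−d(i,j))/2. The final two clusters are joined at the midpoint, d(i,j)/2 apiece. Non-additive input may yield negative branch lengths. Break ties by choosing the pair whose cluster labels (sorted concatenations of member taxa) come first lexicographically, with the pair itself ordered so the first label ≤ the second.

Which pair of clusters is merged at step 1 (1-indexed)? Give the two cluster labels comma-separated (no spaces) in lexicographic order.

iteration 1: select D,E (d=5, Q=-97); attach at lengths (-5/4, 25/4); label the merged cluster DE
  updated: d(DE,F)=33/2, d(DE,G)=27
iteration 2: select DE,F (d=33/2, Q=-133/2); attach at lengths (41/4, 25/4); label the merged cluster DEF
  updated: d(DEF,G)=67/4
iteration 3: select DEF,G (d=67/4); attach at lengths (67/8, 67/8); label the merged cluster DEFG
final tree: (((D:-5/4,E:25/4):41/4,F:25/4):67/8,G:67/8)
total length: 153/4

D,E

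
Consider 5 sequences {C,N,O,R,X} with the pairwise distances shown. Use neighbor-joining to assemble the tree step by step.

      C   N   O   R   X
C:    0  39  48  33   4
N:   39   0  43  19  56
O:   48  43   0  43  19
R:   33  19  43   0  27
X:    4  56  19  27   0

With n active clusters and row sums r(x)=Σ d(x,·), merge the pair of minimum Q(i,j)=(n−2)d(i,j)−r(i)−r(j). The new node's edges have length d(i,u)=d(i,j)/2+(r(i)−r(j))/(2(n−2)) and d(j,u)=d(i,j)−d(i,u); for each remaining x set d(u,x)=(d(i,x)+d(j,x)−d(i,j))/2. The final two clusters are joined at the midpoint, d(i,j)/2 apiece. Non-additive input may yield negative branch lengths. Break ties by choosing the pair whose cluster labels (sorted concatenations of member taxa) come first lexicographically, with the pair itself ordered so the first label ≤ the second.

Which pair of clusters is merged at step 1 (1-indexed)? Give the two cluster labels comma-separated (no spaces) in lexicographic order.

N,R

iteration 1: select N,R (d=19, Q=-222); attach at lengths (46/3, 11/3); label the merged cluster NR
  updated: d(C,NR)=53/2, d(NR,O)=67/2, d(NR,X)=32
iteration 2: select C,X (d=4, Q=-251/2); attach at lengths (63/8, -31/8); label the merged cluster CX
  updated: d(CX,NR)=109/4, d(CX,O)=63/2
iteration 3: select CX,NR (d=109/4, Q=-369/4); attach at lengths (101/8, 117/8); label the merged cluster CNRX
  updated: d(CNRX,O)=151/8
iteration 4: select CNRX,O (d=151/8); attach at lengths (151/16, 151/16); label the merged cluster CNORX
final tree: (((C:63/8,X:-31/8):101/8,(N:46/3,R:11/3):117/8):151/16,O:151/16)
total length: 553/8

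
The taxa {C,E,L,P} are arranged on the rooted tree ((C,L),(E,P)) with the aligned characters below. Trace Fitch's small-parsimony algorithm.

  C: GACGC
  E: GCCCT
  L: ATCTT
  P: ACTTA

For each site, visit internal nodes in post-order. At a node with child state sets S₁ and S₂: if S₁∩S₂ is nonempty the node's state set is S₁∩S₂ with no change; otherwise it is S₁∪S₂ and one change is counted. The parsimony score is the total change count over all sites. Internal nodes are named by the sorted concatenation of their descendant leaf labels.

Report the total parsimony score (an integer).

site 0, node CL: C={G} ∪ L={A} → {A,G} (+1)
site 0, node EP: E={G} ∪ P={A} → {A,G} (+1)
site 0, node CELP: CL={A,G} ∩ EP={A,G} → {A,G} (+0)
site 1, node CL: C={A} ∪ L={T} → {A,T} (+1)
site 1, node EP: E={C} ∩ P={C} → {C} (+0)
site 1, node CELP: CL={A,T} ∪ EP={C} → {A,C,T} (+1)
site 2, node CL: C={C} ∩ L={C} → {C} (+0)
site 2, node EP: E={C} ∪ P={T} → {C,T} (+1)
site 2, node CELP: CL={C} ∩ EP={C,T} → {C} (+0)
site 3, node CL: C={G} ∪ L={T} → {G,T} (+1)
site 3, node EP: E={C} ∪ P={T} → {C,T} (+1)
site 3, node CELP: CL={G,T} ∩ EP={C,T} → {T} (+0)
site 4, node CL: C={C} ∪ L={T} → {C,T} (+1)
site 4, node EP: E={T} ∪ P={A} → {A,T} (+1)
site 4, node CELP: CL={C,T} ∩ EP={A,T} → {T} (+0)
per-site changes: [2, 2, 1, 2, 2]; total = 9

9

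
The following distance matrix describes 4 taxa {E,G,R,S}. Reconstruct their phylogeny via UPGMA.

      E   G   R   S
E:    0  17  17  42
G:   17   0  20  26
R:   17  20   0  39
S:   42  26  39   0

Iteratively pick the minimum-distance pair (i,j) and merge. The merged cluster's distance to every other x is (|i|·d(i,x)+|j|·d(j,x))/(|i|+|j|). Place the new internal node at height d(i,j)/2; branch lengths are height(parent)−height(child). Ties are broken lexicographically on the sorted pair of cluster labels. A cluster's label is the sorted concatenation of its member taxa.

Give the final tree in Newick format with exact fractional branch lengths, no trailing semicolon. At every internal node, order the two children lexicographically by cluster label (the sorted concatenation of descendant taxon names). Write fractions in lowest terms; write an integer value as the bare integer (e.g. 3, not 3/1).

(((E:17/2,G:17/2):3/4,R:37/4):103/12,S:107/6)

1. join E+G (d=17) ⇒ EG; edges |E|=17/2, |G|=17/2
  updated: d(EG,R)=37/2, d(EG,S)=34
2. join EG+R (d=37/2) ⇒ EGR; edges |EG|=3/4, |R|=37/4
  updated: d(EGR,S)=107/3
3. join EGR+S (d=107/3) ⇒ EGRS; edges |EGR|=103/12, |S|=107/6
final tree: (((E:17/2,G:17/2):3/4,R:37/4):103/12,S:107/6)
total length: 641/12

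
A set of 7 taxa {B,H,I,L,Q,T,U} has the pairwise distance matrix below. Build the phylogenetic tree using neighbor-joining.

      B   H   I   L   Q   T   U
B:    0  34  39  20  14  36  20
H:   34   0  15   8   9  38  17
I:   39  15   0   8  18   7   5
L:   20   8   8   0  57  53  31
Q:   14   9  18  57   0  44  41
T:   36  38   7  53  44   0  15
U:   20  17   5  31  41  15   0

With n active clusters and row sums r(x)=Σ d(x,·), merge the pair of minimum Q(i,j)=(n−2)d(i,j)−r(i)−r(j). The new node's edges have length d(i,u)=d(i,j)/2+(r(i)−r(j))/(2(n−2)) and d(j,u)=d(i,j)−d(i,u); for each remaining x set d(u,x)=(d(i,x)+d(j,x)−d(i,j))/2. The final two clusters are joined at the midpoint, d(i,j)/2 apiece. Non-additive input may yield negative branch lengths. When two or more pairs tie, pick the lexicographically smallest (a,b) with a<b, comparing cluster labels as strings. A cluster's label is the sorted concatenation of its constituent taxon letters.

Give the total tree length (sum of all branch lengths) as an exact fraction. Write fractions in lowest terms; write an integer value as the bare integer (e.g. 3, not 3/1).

1021/16

1. join B+Q (d=14, Q=-276) ⇒ BQ; edges |B|=5, |Q|=9
  updated: d(BQ,H)=29/2, d(BQ,I)=43/2, d(BQ,L)=63/2, d(BQ,T)=33, d(BQ,U)=47/2
2. join H+L (d=8, Q=-192) ⇒ HL; edges |H|=-7/8, |L|=71/8
  updated: d(BQ,HL)=19, d(HL,I)=15/2, d(HL,T)=83/2, d(HL,U)=20
3. join BQ+HL (d=19, Q=-128) ⇒ BHLQ; edges |BQ|=11, |HL|=8
  updated: d(BHLQ,I)=5, d(BHLQ,T)=111/4, d(BHLQ,U)=49/4
4. join BHLQ+U (d=49/4, Q=-211/4) ⇒ BHLQU; edges |BHLQ|=149/16, |U|=47/16
  updated: d(BHLQU,I)=-9/8, d(BHLQU,T)=61/4
5. join BHLQU+I (d=-9/8, Q=-169/8) ⇒ BHILQU; edges |BHLQU|=57/16, |I|=-75/16
  updated: d(BHILQU,T)=187/16
6. join BHILQU+T (d=187/16) ⇒ BHILQTU; edges |BHILQU|=187/32, |T|=187/32
final tree: (((((B:5,Q:9):11,(H:-7/8,L:71/8):8):149/16,U:47/16):57/16,I:-75/16):187/32,T:187/32)
total length: 1021/16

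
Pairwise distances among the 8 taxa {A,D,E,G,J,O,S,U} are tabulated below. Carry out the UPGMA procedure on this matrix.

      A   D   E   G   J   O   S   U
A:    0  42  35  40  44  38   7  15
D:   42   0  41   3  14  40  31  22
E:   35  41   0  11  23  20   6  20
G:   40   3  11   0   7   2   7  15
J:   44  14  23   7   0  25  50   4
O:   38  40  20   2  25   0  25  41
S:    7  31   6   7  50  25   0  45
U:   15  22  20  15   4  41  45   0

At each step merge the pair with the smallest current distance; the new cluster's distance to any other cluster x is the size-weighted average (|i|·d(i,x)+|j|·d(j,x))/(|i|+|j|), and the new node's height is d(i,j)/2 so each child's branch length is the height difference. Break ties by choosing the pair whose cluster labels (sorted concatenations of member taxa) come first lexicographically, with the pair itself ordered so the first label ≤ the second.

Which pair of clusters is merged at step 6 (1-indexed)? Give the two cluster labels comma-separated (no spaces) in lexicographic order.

step 1: merge (G,O) at d=2; branch lengths G→1, O→1; new cluster GO
  updated: d(A,GO)=39, d(D,GO)=43/2, d(E,GO)=31/2, d(GO,J)=16, d(GO,S)=16, d(GO,U)=28
step 2: merge (J,U) at d=4; branch lengths J→2, U→2; new cluster JU
  updated: d(A,JU)=59/2, d(D,JU)=18, d(E,JU)=43/2, d(GO,JU)=22, d(JU,S)=95/2
step 3: merge (E,S) at d=6; branch lengths E→3, S→3; new cluster ES
  updated: d(A,ES)=21, d(D,ES)=36, d(ES,GO)=63/4, d(ES,JU)=69/2
step 4: merge (ES,GO) at d=63/4; branch lengths ES→39/8, GO→55/8; new cluster EGOS
  updated: d(A,EGOS)=30, d(D,EGOS)=115/4, d(EGOS,JU)=113/4
step 5: merge (D,JU) at d=18; branch lengths D→9, JU→7; new cluster DJU
  updated: d(A,DJU)=101/3, d(DJU,EGOS)=341/12
step 6: merge (DJU,EGOS) at d=341/12; branch lengths DJU→125/24, EGOS→19/3; new cluster DEGJOSU
  updated: d(A,DEGJOSU)=221/7
step 7: merge (A,DEGJOSU) at d=221/7; branch lengths A→221/14, DEGJOSU→265/168; new cluster ADEGJOSU
final tree: (A:221/14,((D:9,(J:2,U:2):7):125/24,((E:3,S:3):39/8,(G:1,O:1):55/8):19/3):265/168)
total length: 5767/84

DJU,EGOS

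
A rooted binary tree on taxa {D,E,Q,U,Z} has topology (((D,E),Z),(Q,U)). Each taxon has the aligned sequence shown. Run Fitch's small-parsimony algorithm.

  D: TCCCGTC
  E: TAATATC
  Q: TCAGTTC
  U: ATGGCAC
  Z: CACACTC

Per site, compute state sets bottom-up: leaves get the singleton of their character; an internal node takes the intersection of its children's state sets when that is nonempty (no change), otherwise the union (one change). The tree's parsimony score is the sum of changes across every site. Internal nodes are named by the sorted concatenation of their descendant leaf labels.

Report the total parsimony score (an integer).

[col 0] DE: children D:{T}, E:{T} ∩→ {T}; cost 0
[col 0] DEZ: children DE:{T}, Z:{C} ∪→ {C,T}; cost 1
[col 0] QU: children Q:{T}, U:{A} ∪→ {A,T}; cost 1
[col 0] DEQUZ: children DEZ:{C,T}, QU:{A,T} ∩→ {T}; cost 0
[col 1] DE: children D:{C}, E:{A} ∪→ {A,C}; cost 1
[col 1] DEZ: children DE:{A,C}, Z:{A} ∩→ {A}; cost 0
[col 1] QU: children Q:{C}, U:{T} ∪→ {C,T}; cost 1
[col 1] DEQUZ: children DEZ:{A}, QU:{C,T} ∪→ {A,C,T}; cost 1
[col 2] DE: children D:{C}, E:{A} ∪→ {A,C}; cost 1
[col 2] DEZ: children DE:{A,C}, Z:{C} ∩→ {C}; cost 0
[col 2] QU: children Q:{A}, U:{G} ∪→ {A,G}; cost 1
[col 2] DEQUZ: children DEZ:{C}, QU:{A,G} ∪→ {A,C,G}; cost 1
[col 3] DE: children D:{C}, E:{T} ∪→ {C,T}; cost 1
[col 3] DEZ: children DE:{C,T}, Z:{A} ∪→ {A,C,T}; cost 1
[col 3] QU: children Q:{G}, U:{G} ∩→ {G}; cost 0
[col 3] DEQUZ: children DEZ:{A,C,T}, QU:{G} ∪→ {A,C,G,T}; cost 1
[col 4] DE: children D:{G}, E:{A} ∪→ {A,G}; cost 1
[col 4] DEZ: children DE:{A,G}, Z:{C} ∪→ {A,C,G}; cost 1
[col 4] QU: children Q:{T}, U:{C} ∪→ {C,T}; cost 1
[col 4] DEQUZ: children DEZ:{A,C,G}, QU:{C,T} ∩→ {C}; cost 0
[col 5] DE: children D:{T}, E:{T} ∩→ {T}; cost 0
[col 5] DEZ: children DE:{T}, Z:{T} ∩→ {T}; cost 0
[col 5] QU: children Q:{T}, U:{A} ∪→ {A,T}; cost 1
[col 5] DEQUZ: children DEZ:{T}, QU:{A,T} ∩→ {T}; cost 0
[col 6] DE: children D:{C}, E:{C} ∩→ {C}; cost 0
[col 6] DEZ: children DE:{C}, Z:{C} ∩→ {C}; cost 0
[col 6] QU: children Q:{C}, U:{C} ∩→ {C}; cost 0
[col 6] DEQUZ: children DEZ:{C}, QU:{C} ∩→ {C}; cost 0
per-site changes: [2, 3, 3, 3, 3, 1, 0]; total = 15

15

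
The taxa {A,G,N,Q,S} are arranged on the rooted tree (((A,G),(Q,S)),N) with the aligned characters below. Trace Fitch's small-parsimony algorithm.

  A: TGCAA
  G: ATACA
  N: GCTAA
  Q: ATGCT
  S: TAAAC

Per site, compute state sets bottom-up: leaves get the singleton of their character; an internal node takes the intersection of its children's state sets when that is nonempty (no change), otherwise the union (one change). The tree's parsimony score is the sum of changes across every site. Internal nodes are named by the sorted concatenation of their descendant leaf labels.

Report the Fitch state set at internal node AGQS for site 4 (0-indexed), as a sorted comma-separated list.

site 0, node AG: A={T} ∪ G={A} → {A,T} (+1)
site 0, node QS: Q={A} ∪ S={T} → {A,T} (+1)
site 0, node AGQS: AG={A,T} ∩ QS={A,T} → {A,T} (+0)
site 0, node AGNQS: AGQS={A,T} ∪ N={G} → {A,G,T} (+1)
site 1, node AG: A={G} ∪ G={T} → {G,T} (+1)
site 1, node QS: Q={T} ∪ S={A} → {A,T} (+1)
site 1, node AGQS: AG={G,T} ∩ QS={A,T} → {T} (+0)
site 1, node AGNQS: AGQS={T} ∪ N={C} → {C,T} (+1)
site 2, node AG: A={C} ∪ G={A} → {A,C} (+1)
site 2, node QS: Q={G} ∪ S={A} → {A,G} (+1)
site 2, node AGQS: AG={A,C} ∩ QS={A,G} → {A} (+0)
site 2, node AGNQS: AGQS={A} ∪ N={T} → {A,T} (+1)
site 3, node AG: A={A} ∪ G={C} → {A,C} (+1)
site 3, node QS: Q={C} ∪ S={A} → {A,C} (+1)
site 3, node AGQS: AG={A,C} ∩ QS={A,C} → {A,C} (+0)
site 3, node AGNQS: AGQS={A,C} ∩ N={A} → {A} (+0)
site 4, node AG: A={A} ∩ G={A} → {A} (+0)
site 4, node QS: Q={T} ∪ S={C} → {C,T} (+1)
site 4, node AGQS: AG={A} ∪ QS={C,T} → {A,C,T} (+1)
site 4, node AGNQS: AGQS={A,C,T} ∩ N={A} → {A} (+0)
per-site changes: [3, 3, 3, 2, 2]; total = 13

A,C,T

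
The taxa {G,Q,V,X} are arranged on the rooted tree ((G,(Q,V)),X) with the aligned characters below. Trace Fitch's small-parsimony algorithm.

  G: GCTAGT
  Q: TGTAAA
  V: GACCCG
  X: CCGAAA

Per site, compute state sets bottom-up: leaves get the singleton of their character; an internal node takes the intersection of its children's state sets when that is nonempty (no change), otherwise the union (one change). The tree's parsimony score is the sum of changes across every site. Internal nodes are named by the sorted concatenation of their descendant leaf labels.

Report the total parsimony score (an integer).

[col 0] QV: children Q:{T}, V:{G} ∪→ {G,T}; cost 1
[col 0] GQV: children G:{G}, QV:{G,T} ∩→ {G}; cost 0
[col 0] GQVX: children GQV:{G}, X:{C} ∪→ {C,G}; cost 1
[col 1] QV: children Q:{G}, V:{A} ∪→ {A,G}; cost 1
[col 1] GQV: children G:{C}, QV:{A,G} ∪→ {A,C,G}; cost 1
[col 1] GQVX: children GQV:{A,C,G}, X:{C} ∩→ {C}; cost 0
[col 2] QV: children Q:{T}, V:{C} ∪→ {C,T}; cost 1
[col 2] GQV: children G:{T}, QV:{C,T} ∩→ {T}; cost 0
[col 2] GQVX: children GQV:{T}, X:{G} ∪→ {G,T}; cost 1
[col 3] QV: children Q:{A}, V:{C} ∪→ {A,C}; cost 1
[col 3] GQV: children G:{A}, QV:{A,C} ∩→ {A}; cost 0
[col 3] GQVX: children GQV:{A}, X:{A} ∩→ {A}; cost 0
[col 4] QV: children Q:{A}, V:{C} ∪→ {A,C}; cost 1
[col 4] GQV: children G:{G}, QV:{A,C} ∪→ {A,C,G}; cost 1
[col 4] GQVX: children GQV:{A,C,G}, X:{A} ∩→ {A}; cost 0
[col 5] QV: children Q:{A}, V:{G} ∪→ {A,G}; cost 1
[col 5] GQV: children G:{T}, QV:{A,G} ∪→ {A,G,T}; cost 1
[col 5] GQVX: children GQV:{A,G,T}, X:{A} ∩→ {A}; cost 0
per-site changes: [2, 2, 2, 1, 2, 2]; total = 11

11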